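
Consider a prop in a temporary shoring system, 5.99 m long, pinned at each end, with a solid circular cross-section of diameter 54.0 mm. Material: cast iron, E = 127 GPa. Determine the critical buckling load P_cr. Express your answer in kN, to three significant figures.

I = πd⁴/64 = π×54.0⁴/64 = 4.174×10^5 mm⁴
I = 4.174×10^5 mm⁴ = 4.174×10^-7 m⁴
Effective length L_e = K·L = 1 × 5.99 = 5.990 m
P_cr = π²EI / L_e² = π² × 127×10⁹ × 4.174×10^-7 / 5.990² = 1.458×10^4 N

P_cr ≈ 14.6 kN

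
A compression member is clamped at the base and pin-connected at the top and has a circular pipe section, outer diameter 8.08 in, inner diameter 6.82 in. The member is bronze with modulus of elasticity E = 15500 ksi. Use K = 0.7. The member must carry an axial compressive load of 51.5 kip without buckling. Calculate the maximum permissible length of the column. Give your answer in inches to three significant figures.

L_max ≈ 790 in

d_o = 8.08 in, d_i = 6.82 in
I = π(d_o⁴ − d_i⁴)/64 = π(8.08⁴ − 6.820⁴)/64 = 103.0 in⁴
At the buckling limit P_cr = P = 5.150×10^4 lb
From P_cr = π²EI/(K·L)²:  L = (1/K)·√(π²EI/P_cr) = (1/0.7)·√(π²×1.55×10^7×103.0/5.150×10^4)
L = 790 in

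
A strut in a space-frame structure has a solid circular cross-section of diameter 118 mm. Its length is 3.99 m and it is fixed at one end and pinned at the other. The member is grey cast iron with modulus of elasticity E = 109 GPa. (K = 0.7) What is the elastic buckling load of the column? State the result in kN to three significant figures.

P_cr ≈ 1310 kN

I = πd⁴/64 = π×118⁴/64 = 9.517×10^6 mm⁴
I = 9.517×10^6 mm⁴ = 9.517×10^-6 m⁴
Effective length L_e = K·L = 0.7 × 3.99 = 2.793 m
P_cr = π²EI / L_e² = π² × 109×10⁹ × 9.517×10^-6 / 2.793² = 1.312×10^6 N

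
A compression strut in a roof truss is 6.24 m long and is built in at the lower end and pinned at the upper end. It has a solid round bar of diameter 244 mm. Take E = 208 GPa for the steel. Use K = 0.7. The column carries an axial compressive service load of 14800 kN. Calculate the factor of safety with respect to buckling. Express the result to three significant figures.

I = πd⁴/64 = π×244⁴/64 = 1.740×10^8 mm⁴
I = 1.740×10^8 mm⁴ = 1.740×10^-4 m⁴
Effective length L_e = K·L = 0.7 × 6.24 = 4.368 m
P_cr = π²EI / L_e² = π² × 208×10⁹ × 1.740×10^-4 / 4.368² = 1.872×10^7 N
Factor of safety n = P_cr / P = 18721 / 14800 = 1.26

n ≈ 1.26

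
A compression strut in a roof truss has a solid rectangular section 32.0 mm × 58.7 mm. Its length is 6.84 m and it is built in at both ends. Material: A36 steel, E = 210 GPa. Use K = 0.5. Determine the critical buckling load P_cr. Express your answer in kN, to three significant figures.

P_cr ≈ 28.4 kN

Buckling occurs about the weak axis: I_min = h·b³/12 with b = 32.0 mm (the shorter side).
I_min = 58.7×32.0³/12 = 1.603×10^5 mm⁴
I = 1.603×10^5 mm⁴ = 1.603×10^-7 m⁴
Effective length L_e = K·L = 0.5 × 6.84 = 3.420 m
P_cr = π²EI / L_e² = π² × 210×10⁹ × 1.603×10^-7 / 3.420² = 2.840×10^4 N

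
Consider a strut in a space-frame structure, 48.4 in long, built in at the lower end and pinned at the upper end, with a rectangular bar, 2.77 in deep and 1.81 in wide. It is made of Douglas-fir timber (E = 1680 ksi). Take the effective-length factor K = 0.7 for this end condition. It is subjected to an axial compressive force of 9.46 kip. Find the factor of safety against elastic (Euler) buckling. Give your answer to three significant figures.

Buckling occurs about the weak axis: I_min = h·b³/12 with b = 1.81 in (the shorter side).
I_min = 2.77×1.81³/12 = 1.369 in⁴
Effective length L_e = K·L = 0.7 × 48.4 = 33.88 in
P_cr = π²EI / L_e² = π² × 1680×10³ × 1.369 / 33.88² = 1.977×10^4 lb
Factor of safety n = P_cr / P = 19.772 / 9.46 = 2.09

n ≈ 2.09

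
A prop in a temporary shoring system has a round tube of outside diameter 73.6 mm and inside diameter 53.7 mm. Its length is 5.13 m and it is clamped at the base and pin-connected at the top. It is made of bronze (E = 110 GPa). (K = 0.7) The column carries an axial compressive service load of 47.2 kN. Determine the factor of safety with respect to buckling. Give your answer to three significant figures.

d_o = 73.6 mm, d_i = 53.7 mm
I = π(d_o⁴ − d_i⁴)/64 = π(73.6⁴ − 53.70⁴)/64 = 1.032×10^6 mm⁴
I = 1.032×10^6 mm⁴ = 1.032×10^-6 m⁴
Effective length L_e = K·L = 0.7 × 5.13 = 3.591 m
P_cr = π²EI / L_e² = π² × 110×10⁹ × 1.032×10^-6 / 3.591² = 8.690×10^4 N
Factor of safety n = P_cr / P = 86.901 / 47.2 = 1.84

n ≈ 1.84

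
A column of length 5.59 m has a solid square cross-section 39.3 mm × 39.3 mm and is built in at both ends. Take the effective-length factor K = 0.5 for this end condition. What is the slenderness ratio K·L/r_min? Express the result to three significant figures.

λ ≈ 246

I = a⁴/12 = 39.3⁴/12 = 1.988×10^5 mm⁴
A = 1.544×10^3 mm²;  r_min = √(I/A) = √(1.988×10^5/1.544×10^3) = 11.34 mm
L_e = K·L = 0.5 × 5.59 m = 2.795 m = 2795.0 mm
λ = L_e / r_min = 2795.0 / 11.34 = 246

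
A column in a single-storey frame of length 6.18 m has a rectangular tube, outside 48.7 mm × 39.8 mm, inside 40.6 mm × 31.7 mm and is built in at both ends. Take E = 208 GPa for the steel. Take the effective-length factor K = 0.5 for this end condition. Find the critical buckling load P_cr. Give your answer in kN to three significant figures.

P_cr ≈ 31.8 kN

Weak-axis I_min = (h_o·b_o³ − h_i·b_i³)/12 with b_o = 39.8, b_i = 31.70 mm (shorter outer/inner sides).
I_min = (48.7×39.8³ − 40.60×31.70³)/12 = 1.481×10^5 mm⁴
I = 1.481×10^5 mm⁴ = 1.481×10^-7 m⁴
Effective length L_e = K·L = 0.5 × 6.18 = 3.090 m
P_cr = π²EI / L_e² = π² × 208×10⁹ × 1.481×10^-7 / 3.090² = 3.184×10^4 N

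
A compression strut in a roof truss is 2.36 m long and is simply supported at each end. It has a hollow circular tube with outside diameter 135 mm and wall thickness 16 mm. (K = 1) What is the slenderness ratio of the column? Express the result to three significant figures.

Inner diameter d_i = 135 − 2×16 = 103.0 mm
I = π(d_o⁴ − d_i⁴)/64 = π(135⁴ − 103.0⁴)/64 = 1.078×10^7 mm⁴
A = 5.982×10^3 mm²;  r_min = √(I/A) = √(1.078×10^7/5.982×10^3) = 42.45 mm
L_e = K·L = 1 × 2.36 m = 2.360 m = 2360.0 mm
λ = L_e / r_min = 2360.0 / 42.45 = 55.6

λ ≈ 55.6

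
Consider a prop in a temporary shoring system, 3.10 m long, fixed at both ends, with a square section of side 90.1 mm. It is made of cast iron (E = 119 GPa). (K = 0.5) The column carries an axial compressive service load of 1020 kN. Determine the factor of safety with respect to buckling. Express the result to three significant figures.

n ≈ 2.63

I = a⁴/12 = 90.1⁴/12 = 5.492×10^6 mm⁴
I = 5.492×10^6 mm⁴ = 5.492×10^-6 m⁴
Effective length L_e = K·L = 0.5 × 3.10 = 1.550 m
P_cr = π²EI / L_e² = π² × 119×10⁹ × 5.492×10^-6 / 1.550² = 2.685×10^6 N
Factor of safety n = P_cr / P = 2684.7 / 1020 = 2.63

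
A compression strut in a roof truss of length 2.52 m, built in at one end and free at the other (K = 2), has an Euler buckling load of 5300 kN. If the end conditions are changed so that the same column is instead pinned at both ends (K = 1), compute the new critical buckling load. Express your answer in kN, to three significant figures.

P_cr ≈ 21200 kN

P_cr ∝ 1/K², so P_cr,new = P_cr,old × (K_old/K_new)² = 5300 × (2/1)²
= 5300 × 4.000 = 21200 kN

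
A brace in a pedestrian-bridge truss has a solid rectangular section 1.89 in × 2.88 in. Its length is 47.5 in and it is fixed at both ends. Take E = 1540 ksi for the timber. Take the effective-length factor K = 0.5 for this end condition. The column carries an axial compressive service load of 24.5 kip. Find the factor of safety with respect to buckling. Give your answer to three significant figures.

Buckling occurs about the weak axis: I_min = h·b³/12 with b = 1.89 in (the shorter side).
I_min = 2.88×1.89³/12 = 1.620 in⁴
Effective length L_e = K·L = 0.5 × 47.5 = 23.75 in
P_cr = π²EI / L_e² = π² × 1540×10³ × 1.620 / 23.75² = 4.366×10^4 lb
Factor of safety n = P_cr / P = 43.661 / 24.5 = 1.78

n ≈ 1.78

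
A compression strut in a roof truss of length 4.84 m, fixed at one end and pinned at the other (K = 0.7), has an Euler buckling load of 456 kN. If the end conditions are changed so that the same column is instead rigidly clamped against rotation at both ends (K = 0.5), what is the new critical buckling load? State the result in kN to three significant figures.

P_cr ∝ 1/K², so P_cr,new = P_cr,old × (K_old/K_new)² = 456 × (0.7/0.5)²
= 456 × 1.960 = 894 kN

P_cr ≈ 894 kN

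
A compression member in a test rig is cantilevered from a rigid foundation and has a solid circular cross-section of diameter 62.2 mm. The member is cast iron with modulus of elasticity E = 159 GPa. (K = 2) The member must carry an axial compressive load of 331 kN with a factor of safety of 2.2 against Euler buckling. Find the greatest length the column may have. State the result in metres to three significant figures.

L_max ≈ 0.629 m

I = πd⁴/64 = π×62.2⁴/64 = 7.347×10^5 mm⁴
I = 7.347×10^-7 m⁴
Required critical load P_cr = n·P = 2.2 × 331 = 728.2 kN = 7.282×10^5 N
From P_cr = π²EI/(K·L)²:  L = (1/K)·√(π²EI/P_cr) = (1/2)·√(π²×1.59×10^11×7.347×10^-7/7.282×10^5)
L = 0.629 m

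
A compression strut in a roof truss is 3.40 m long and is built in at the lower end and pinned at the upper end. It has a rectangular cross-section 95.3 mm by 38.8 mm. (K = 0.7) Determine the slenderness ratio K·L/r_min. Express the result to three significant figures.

λ ≈ 212

Buckling occurs about the weak axis: I_min = h·b³/12 with b = 38.8 mm (the shorter side).
I_min = 95.3×38.8³/12 = 4.639×10^5 mm⁴
A = 3.698×10^3 mm²;  r_min = √(I/A) = √(4.639×10^5/3.698×10^3) = 11.20 mm
L_e = K·L = 0.7 × 3.40 m = 2.380 m = 2380.0 mm
λ = L_e / r_min = 2380.0 / 11.20 = 212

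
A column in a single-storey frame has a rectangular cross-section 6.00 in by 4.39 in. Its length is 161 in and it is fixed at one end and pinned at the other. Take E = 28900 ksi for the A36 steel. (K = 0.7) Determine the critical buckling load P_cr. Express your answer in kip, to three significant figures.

Buckling occurs about the weak axis: I_min = h·b³/12 with b = 4.39 in (the shorter side).
I_min = 6.00×4.39³/12 = 42.30 in⁴
Effective length L_e = K·L = 0.7 × 161 = 112.7 in
P_cr = π²EI / L_e² = π² × 28900×10³ × 42.30 / 112.7² = 9.500×10^5 lb

P_cr ≈ 950 kip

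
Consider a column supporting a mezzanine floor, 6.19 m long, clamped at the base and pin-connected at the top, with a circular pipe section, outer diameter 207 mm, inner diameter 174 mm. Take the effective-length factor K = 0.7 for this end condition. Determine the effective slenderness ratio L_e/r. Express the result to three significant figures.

d_o = 207 mm, d_i = 174 mm
I = π(d_o⁴ − d_i⁴)/64 = π(207⁴ − 174.0⁴)/64 = 4.513×10^7 mm⁴
A = 9.875×10^3 mm²;  r_min = √(I/A) = √(4.513×10^7/9.875×10^3) = 67.60 mm
L_e = K·L = 0.7 × 6.19 m = 4.333 m = 4333.0 mm
λ = L_e / r_min = 4333.0 / 67.60 = 64.1

λ ≈ 64.1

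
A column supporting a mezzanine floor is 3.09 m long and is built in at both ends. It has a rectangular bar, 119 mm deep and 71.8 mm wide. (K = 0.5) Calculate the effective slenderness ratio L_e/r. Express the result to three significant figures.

Buckling occurs about the weak axis: I_min = h·b³/12 with b = 71.8 mm (the shorter side).
I_min = 119×71.8³/12 = 3.671×10^6 mm⁴
A = 8.544×10^3 mm²;  r_min = √(I/A) = √(3.671×10^6/8.544×10^3) = 20.73 mm
L_e = K·L = 0.5 × 3.09 m = 1.545 m = 1545.0 mm
λ = L_e / r_min = 1545.0 / 20.73 = 74.5

λ ≈ 74.5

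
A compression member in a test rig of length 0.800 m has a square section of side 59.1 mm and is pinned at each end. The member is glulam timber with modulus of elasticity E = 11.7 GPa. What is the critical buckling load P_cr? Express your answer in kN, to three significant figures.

P_cr ≈ 183 kN

I = a⁴/12 = 59.1⁴/12 = 1.017×10^6 mm⁴
I = 1.017×10^6 mm⁴ = 1.017×10^-6 m⁴
Effective length L_e = K·L = 1 × 0.800 = 0.8000 m
P_cr = π²EI / L_e² = π² × 11.7×10⁹ × 1.017×10^-6 / 0.8000² = 1.834×10^5 N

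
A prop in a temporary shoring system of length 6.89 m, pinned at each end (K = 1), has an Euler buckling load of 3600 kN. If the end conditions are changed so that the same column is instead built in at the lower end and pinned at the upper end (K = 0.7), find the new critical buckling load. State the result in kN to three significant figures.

P_cr ≈ 7350 kN

P_cr ∝ 1/K², so P_cr,new = P_cr,old × (K_old/K_new)² = 3600 × (1/0.7)²
= 3600 × 2.041 = 7350 kN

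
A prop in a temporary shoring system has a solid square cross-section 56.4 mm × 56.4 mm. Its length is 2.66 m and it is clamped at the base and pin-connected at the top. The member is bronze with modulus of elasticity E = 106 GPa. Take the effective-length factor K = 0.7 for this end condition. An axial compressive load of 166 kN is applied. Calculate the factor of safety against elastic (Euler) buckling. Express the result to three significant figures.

n ≈ 1.53

I = a⁴/12 = 56.4⁴/12 = 8.432×10^5 mm⁴
I = 8.432×10^5 mm⁴ = 8.432×10^-7 m⁴
Effective length L_e = K·L = 0.7 × 2.66 = 1.862 m
P_cr = π²EI / L_e² = π² × 106×10⁹ × 8.432×10^-7 / 1.862² = 2.544×10^5 N
Factor of safety n = P_cr / P = 254.44 / 166 = 1.53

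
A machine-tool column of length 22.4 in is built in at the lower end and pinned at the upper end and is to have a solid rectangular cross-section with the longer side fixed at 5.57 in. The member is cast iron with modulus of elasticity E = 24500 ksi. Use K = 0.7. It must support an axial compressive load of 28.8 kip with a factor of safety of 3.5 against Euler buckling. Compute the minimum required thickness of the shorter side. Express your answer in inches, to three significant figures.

b ≈ 0.604 in

Required P_cr = n·P = 3.5 × 28.8 = 100.8 kip
L_e = K·L = 0.7 × 22.4 = 15.68 in
Required I = P_cr·L_e²/(π²E) = 1.008×10^5 × 15.68² / (π² × 2.45×10^7) = 0.1025 in⁴
Rectangle, weak axis: I_min = h·b³/12 with h = 5.57 in fixed  ⇒  b = (12I/h)^(1/3) = 0.604 in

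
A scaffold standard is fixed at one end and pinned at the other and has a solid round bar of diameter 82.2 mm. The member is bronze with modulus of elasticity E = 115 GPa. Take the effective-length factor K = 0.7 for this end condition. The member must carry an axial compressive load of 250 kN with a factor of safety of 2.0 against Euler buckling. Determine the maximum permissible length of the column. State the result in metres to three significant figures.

I = πd⁴/64 = π×82.2⁴/64 = 2.241×10^6 mm⁴
I = 2.241×10^-6 m⁴
Required critical load P_cr = n·P = 2.0 × 250 = 500.0 kN = 5.000×10^5 N
From P_cr = π²EI/(K·L)²:  L = (1/K)·√(π²EI/P_cr) = (1/0.7)·√(π²×1.15×10^11×2.241×10^-6/5.000×10^5)
L = 3.22 m

L_max ≈ 3.22 m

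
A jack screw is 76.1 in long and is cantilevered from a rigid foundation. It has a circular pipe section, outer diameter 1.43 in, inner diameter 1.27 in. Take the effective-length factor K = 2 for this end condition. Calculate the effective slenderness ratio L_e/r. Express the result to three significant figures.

d_o = 1.43 in, d_i = 1.27 in
I = π(d_o⁴ − d_i⁴)/64 = π(1.43⁴ − 1.270⁴)/64 = 7.757×10^-2 in⁴
A = 0.3393 in²;  r_min = √(I/A) = √(7.757×10^-2/0.3393) = 0.4781 in
L_e = K·L = 2 × 76.1 = 152.2 in
λ = L_e / r_min = 152.20 / 0.4781 = 318

λ ≈ 318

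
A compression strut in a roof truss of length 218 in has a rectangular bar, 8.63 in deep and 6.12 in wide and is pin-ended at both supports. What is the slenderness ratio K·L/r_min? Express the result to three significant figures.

λ ≈ 123

For a rectangle r_min = b/√12 = 6.12/√12 = 1.767 in
L_e = K·L = 1 × 218 = 218.0 in
λ = L_e / r_min = 218.00 / 1.767 = 123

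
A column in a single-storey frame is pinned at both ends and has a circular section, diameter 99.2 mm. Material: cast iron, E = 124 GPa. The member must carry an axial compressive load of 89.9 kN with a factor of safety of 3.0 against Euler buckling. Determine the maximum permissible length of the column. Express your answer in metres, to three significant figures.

L_max ≈ 4.64 m

I = πd⁴/64 = π×99.2⁴/64 = 4.754×10^6 mm⁴
I = 4.754×10^-6 m⁴
Required critical load P_cr = n·P = 3.0 × 89.9 = 269.7 kN = 2.697×10^5 N
From P_cr = π²EI/(K·L)²:  L = (1/K)·√(π²EI/P_cr) = (1/1)·√(π²×1.24×10^11×4.754×10^-6/2.697×10^5)
L = 4.64 m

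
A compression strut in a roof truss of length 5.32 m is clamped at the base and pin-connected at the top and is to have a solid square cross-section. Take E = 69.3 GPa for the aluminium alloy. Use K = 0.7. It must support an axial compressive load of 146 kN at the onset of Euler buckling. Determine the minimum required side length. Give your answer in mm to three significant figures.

L_e = K·L = 0.7 × 5.32 = 3.724 m
Required I = P_cr·L_e²/(π²E) = 1.460×10^5 × 3.724² / (π² × 6.93×10^10) = 2.960×10^-6 m⁴
I_req = 2.960×10^6 mm⁴
Solid square: I = a⁴/12  ⇒  a = (12I)^(1/4) = (12×2.960×10^6)^(1/4) = 77.2 mm

a ≈ 77.2 mm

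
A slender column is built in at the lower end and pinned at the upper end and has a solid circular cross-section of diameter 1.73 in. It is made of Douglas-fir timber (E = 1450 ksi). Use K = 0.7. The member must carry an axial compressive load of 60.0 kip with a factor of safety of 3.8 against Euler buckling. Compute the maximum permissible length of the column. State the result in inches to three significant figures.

L_max ≈ 7.50 in

I = πd⁴/64 = π×1.73⁴/64 = 0.4397 in⁴
Required critical load P_cr = n·P = 3.8 × 60.0 = 228.0 kip = 2.280×10^5 lb
From P_cr = π²EI/(K·L)²:  L = (1/K)·√(π²EI/P_cr) = (1/0.7)·√(π²×1.45×10^6×0.4397/2.280×10^5)
L = 7.50 in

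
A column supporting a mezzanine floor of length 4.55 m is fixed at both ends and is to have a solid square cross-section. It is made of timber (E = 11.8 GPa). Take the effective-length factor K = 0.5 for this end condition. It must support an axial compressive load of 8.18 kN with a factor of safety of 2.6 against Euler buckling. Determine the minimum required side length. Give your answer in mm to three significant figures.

Required P_cr = n·P = 2.6 × 8.18 = 21.27 kN
L_e = K·L = 0.5 × 4.55 = 2.275 m
Required I = P_cr·L_e²/(π²E) = 2.127×10^4 × 2.275² / (π² × 1.18×10^10) = 9.452×10^-7 m⁴
I_req = 9.452×10^5 mm⁴
Solid square: I = a⁴/12  ⇒  a = (12I)^(1/4) = (12×9.452×10^5)^(1/4) = 58.0 mm

a ≈ 58.0 mm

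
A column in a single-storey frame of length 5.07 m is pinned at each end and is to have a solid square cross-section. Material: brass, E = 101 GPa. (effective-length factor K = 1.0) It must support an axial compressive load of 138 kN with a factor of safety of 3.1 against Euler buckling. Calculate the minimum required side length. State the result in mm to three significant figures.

Required P_cr = n·P = 3.1 × 138 = 427.8 kN
L_e = K·L = 1 × 5.07 = 5.070 m
Required I = P_cr·L_e²/(π²E) = 4.278×10^5 × 5.070² / (π² × 1.01×10^11) = 1.103×10^-5 m⁴
I_req = 1.103×10^7 mm⁴
Solid square: I = a⁴/12  ⇒  a = (12I)^(1/4) = (12×1.103×10^7)^(1/4) = 107 mm

a ≈ 107 mm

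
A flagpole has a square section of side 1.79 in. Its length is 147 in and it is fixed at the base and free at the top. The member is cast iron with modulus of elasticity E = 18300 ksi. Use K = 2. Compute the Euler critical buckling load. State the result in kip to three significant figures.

I = a⁴/12 = 1.79⁴/12 = 0.8555 in⁴
Effective length L_e = K·L = 2 × 147 = 294.0 in
P_cr = π²EI / L_e² = π² × 18300×10³ × 0.8555 / 294.0² = 1.788×10^3 lb

P_cr ≈ 1.79 kip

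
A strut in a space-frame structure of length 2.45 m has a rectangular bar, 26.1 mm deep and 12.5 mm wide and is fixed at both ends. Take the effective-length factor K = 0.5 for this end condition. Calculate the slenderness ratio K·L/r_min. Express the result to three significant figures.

For a rectangle r_min = b/√12 = 12.5/√12 = 3.608 mm
L_e = K·L = 0.5 × 2.45 m = 1.225 m = 1225.0 mm
λ = L_e / r_min = 1225.0 / 3.608 = 339

λ ≈ 339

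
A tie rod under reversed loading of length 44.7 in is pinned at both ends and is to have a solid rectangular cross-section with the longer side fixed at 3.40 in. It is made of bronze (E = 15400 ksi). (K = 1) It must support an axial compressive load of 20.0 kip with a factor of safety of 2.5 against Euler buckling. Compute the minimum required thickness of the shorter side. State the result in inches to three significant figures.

b ≈ 1.32 in

Required P_cr = n·P = 2.5 × 20.0 = 50.00 kip
L_e = K·L = 1 × 44.7 = 44.70 in
Required I = P_cr·L_e²/(π²E) = 5.000×10^4 × 44.70² / (π² × 1.54×10^7) = 0.6573 in⁴
Rectangle, weak axis: I_min = h·b³/12 with h = 3.40 in fixed  ⇒  b = (12I/h)^(1/3) = 1.32 in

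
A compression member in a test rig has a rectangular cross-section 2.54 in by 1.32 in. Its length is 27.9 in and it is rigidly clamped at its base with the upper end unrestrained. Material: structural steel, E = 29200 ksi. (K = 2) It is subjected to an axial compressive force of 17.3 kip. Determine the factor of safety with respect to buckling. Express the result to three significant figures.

n ≈ 2.60

Buckling occurs about the weak axis: I_min = h·b³/12 with b = 1.32 in (the shorter side).
I_min = 2.54×1.32³/12 = 0.4868 in⁴
Effective length L_e = K·L = 2 × 27.9 = 55.80 in
P_cr = π²EI / L_e² = π² × 29200×10³ × 0.4868 / 55.80² = 4.506×10^4 lb
Factor of safety n = P_cr / P = 45.060 / 17.3 = 2.60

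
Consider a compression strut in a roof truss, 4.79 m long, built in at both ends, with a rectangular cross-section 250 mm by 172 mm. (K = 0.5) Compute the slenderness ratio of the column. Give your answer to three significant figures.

λ ≈ 48.2

For a rectangle r_min = b/√12 = 172/√12 = 49.65 mm
L_e = K·L = 0.5 × 4.79 m = 2.395 m = 2395.0 mm
λ = L_e / r_min = 2395.0 / 49.65 = 48.2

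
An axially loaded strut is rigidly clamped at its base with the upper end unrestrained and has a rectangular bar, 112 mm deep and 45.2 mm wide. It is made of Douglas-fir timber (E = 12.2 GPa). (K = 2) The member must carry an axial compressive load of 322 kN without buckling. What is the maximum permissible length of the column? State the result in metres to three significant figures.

Buckling occurs about the weak axis: I_min = h·b³/12 with b = 45.2 mm (the shorter side).
I_min = 112×45.2³/12 = 8.619×10^5 mm⁴
I = 8.619×10^-7 m⁴
At the buckling limit P_cr = P = 3.220×10^5 N
From P_cr = π²EI/(K·L)²:  L = (1/K)·√(π²EI/P_cr) = (1/2)·√(π²×1.22×10^10×8.619×10^-7/3.220×10^5)
L = 0.284 m

L_max ≈ 0.284 m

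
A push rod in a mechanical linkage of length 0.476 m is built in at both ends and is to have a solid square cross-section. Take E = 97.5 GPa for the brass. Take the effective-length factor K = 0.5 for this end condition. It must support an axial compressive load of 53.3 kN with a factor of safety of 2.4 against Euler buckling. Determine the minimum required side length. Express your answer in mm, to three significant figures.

Required P_cr = n·P = 2.4 × 53.3 = 127.9 kN
L_e = K·L = 0.5 × 0.476 = 0.2380 m
Required I = P_cr·L_e²/(π²E) = 1.279×10^5 × 0.2380² / (π² × 9.75×10^10) = 7.530×10^-9 m⁴
I_req = 7.530×10^3 mm⁴
Solid square: I = a⁴/12  ⇒  a = (12I)^(1/4) = (12×7.530×10^3)^(1/4) = 17.3 mm

a ≈ 17.3 mm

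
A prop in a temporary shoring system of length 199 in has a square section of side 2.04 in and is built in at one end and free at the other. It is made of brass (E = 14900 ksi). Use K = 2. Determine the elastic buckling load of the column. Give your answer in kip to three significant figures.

I = a⁴/12 = 2.04⁴/12 = 1.443 in⁴
Effective length L_e = K·L = 2 × 199 = 398.0 in
P_cr = π²EI / L_e² = π² × 14900×10³ × 1.443 / 398.0² = 1.340×10^3 lb

P_cr ≈ 1.34 kip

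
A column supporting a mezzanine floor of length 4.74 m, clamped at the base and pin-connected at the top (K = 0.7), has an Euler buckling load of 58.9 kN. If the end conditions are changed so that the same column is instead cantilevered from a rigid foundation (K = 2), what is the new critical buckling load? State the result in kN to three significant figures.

P_cr ≈ 7.22 kN

P_cr ∝ 1/K², so P_cr,new = P_cr,old × (K_old/K_new)² = 58.9 × (0.7/2)²
= 58.9 × 0.1225 = 7.22 kN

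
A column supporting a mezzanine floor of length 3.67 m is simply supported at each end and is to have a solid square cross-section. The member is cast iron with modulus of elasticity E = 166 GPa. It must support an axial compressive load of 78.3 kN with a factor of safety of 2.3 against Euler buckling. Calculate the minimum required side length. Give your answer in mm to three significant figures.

a ≈ 64.9 mm

Required P_cr = n·P = 2.3 × 78.3 = 180.1 kN
L_e = K·L = 1 × 3.67 = 3.670 m
Required I = P_cr·L_e²/(π²E) = 1.801×10^5 × 3.670² / (π² × 1.66×10^11) = 1.481×10^-6 m⁴
I_req = 1.481×10^6 mm⁴
Solid square: I = a⁴/12  ⇒  a = (12I)^(1/4) = (12×1.481×10^6)^(1/4) = 64.9 mm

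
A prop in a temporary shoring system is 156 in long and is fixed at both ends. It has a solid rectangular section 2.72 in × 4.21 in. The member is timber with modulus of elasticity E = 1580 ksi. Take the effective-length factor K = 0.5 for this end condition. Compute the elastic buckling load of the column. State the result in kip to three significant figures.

Buckling occurs about the weak axis: I_min = h·b³/12 with b = 2.72 in (the shorter side).
I_min = 4.21×2.72³/12 = 7.060 in⁴
Effective length L_e = K·L = 0.5 × 156 = 78.00 in
P_cr = π²EI / L_e² = π² × 1580×10³ × 7.060 / 78.00² = 1.810×10^4 lb

P_cr ≈ 18.1 kip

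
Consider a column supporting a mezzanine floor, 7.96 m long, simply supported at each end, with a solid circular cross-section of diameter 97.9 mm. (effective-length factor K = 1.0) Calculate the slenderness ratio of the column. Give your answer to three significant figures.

λ ≈ 325

I = πd⁴/64 = π×97.9⁴/64 = 4.509×10^6 mm⁴
A = 7.528×10^3 mm²;  r_min = √(I/A) = √(4.509×10^6/7.528×10^3) = 24.48 mm
L_e = K·L = 1 × 7.96 m = 7.960 m = 7960.0 mm
λ = L_e / r_min = 7960.0 / 24.48 = 325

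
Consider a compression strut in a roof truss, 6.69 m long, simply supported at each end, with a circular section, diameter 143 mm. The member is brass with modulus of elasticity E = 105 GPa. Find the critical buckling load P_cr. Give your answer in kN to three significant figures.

P_cr ≈ 475 kN

I = πd⁴/64 = π×143⁴/64 = 2.053×10^7 mm⁴
I = 2.053×10^7 mm⁴ = 2.053×10^-5 m⁴
Effective length L_e = K·L = 1 × 6.69 = 6.690 m
P_cr = π²EI / L_e² = π² × 105×10⁹ × 2.053×10^-5 / 6.690² = 4.753×10^5 N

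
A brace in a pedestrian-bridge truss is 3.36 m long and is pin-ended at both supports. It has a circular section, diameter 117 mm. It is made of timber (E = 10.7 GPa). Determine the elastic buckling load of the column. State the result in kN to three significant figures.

I = πd⁴/64 = π×117⁴/64 = 9.198×10^6 mm⁴
I = 9.198×10^6 mm⁴ = 9.198×10^-6 m⁴
Effective length L_e = K·L = 1 × 3.36 = 3.360 m
P_cr = π²EI / L_e² = π² × 10.7×10⁹ × 9.198×10^-6 / 3.360² = 8.604×10^4 N

P_cr ≈ 86.0 kN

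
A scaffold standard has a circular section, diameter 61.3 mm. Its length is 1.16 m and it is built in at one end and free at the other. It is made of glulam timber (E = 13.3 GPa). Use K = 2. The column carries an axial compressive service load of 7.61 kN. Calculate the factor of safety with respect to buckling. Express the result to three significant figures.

I = πd⁴/64 = π×61.3⁴/64 = 6.931×10^5 mm⁴
I = 6.931×10^5 mm⁴ = 6.931×10^-7 m⁴
Effective length L_e = K·L = 2 × 1.16 = 2.320 m
P_cr = π²EI / L_e² = π² × 13.3×10⁹ × 6.931×10^-7 / 2.320² = 1.690×10^4 N
Factor of safety n = P_cr / P = 16.904 / 7.61 = 2.22

n ≈ 2.22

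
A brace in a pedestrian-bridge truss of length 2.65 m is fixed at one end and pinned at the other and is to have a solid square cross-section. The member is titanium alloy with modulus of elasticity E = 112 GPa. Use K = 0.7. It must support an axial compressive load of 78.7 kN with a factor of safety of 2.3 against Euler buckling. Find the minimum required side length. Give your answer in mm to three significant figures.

Required P_cr = n·P = 2.3 × 78.7 = 181.0 kN
L_e = K·L = 0.7 × 2.65 = 1.855 m
Required I = P_cr·L_e²/(π²E) = 1.810×10^5 × 1.855² / (π² × 1.12×10^11) = 5.635×10^-7 m⁴
I_req = 5.635×10^5 mm⁴
Solid square: I = a⁴/12  ⇒  a = (12I)^(1/4) = (12×5.635×10^5)^(1/4) = 51.0 mm

a ≈ 51.0 mm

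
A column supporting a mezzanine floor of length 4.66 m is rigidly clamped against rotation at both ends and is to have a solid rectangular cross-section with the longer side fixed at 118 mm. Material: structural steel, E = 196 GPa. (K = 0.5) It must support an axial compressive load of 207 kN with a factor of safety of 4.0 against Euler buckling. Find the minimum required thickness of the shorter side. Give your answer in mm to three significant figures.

Required P_cr = n·P = 4.0 × 207 = 828.0 kN
L_e = K·L = 0.5 × 4.66 = 2.330 m
Required I = P_cr·L_e²/(π²E) = 8.280×10^5 × 2.330² / (π² × 1.96×10^11) = 2.324×10^-6 m⁴
I_req = 2.324×10^6 mm⁴
Rectangle, weak axis: I_min = h·b³/12 with h = 118 mm fixed  ⇒  b = (12I/h)^(1/3) = 61.8 mm

b ≈ 61.8 mm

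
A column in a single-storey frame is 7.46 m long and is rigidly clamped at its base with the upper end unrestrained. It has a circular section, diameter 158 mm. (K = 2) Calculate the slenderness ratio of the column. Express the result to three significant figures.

λ ≈ 378

For a solid circle r = d/4 = 158/4 = 39.50 mm
L_e = K·L = 2 × 7.46 m = 14.92 m = 14920 mm
λ = L_e / r_min = 14920 / 39.50 = 378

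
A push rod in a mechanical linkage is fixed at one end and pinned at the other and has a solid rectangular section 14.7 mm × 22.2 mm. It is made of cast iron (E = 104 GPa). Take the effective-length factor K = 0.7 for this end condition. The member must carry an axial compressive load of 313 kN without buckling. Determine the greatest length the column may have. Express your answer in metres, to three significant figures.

Buckling occurs about the weak axis: I_min = h·b³/12 with b = 14.7 mm (the shorter side).
I_min = 22.2×14.7³/12 = 5.877×10^3 mm⁴
I = 5.877×10^-9 m⁴
At the buckling limit P_cr = P = 3.130×10^5 N
From P_cr = π²EI/(K·L)²:  L = (1/K)·√(π²EI/P_cr) = (1/0.7)·√(π²×1.04×10^11×5.877×10^-9/3.130×10^5)
L = 0.198 m

L_max ≈ 0.198 m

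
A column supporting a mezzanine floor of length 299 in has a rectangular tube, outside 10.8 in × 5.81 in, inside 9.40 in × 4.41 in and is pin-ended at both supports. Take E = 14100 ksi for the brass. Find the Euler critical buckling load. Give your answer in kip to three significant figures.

Weak-axis I_min = (h_o·b_o³ − h_i·b_i³)/12 with b_o = 5.81, b_i = 4.410 in (shorter outer/inner sides).
I_min = (10.8×5.81³ − 9.400×4.410³)/12 = 109.3 in⁴
Effective length L_e = K·L = 1 × 299 = 299.0 in
P_cr = π²EI / L_e² = π² × 14100×10³ × 109.3 / 299.0² = 1.702×10^5 lb

P_cr ≈ 170 kip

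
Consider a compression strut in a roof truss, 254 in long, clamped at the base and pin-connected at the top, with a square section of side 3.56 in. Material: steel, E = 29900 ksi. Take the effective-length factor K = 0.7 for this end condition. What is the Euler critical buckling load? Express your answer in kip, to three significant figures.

I = a⁴/12 = 3.56⁴/12 = 13.39 in⁴
Effective length L_e = K·L = 0.7 × 254 = 177.8 in
P_cr = π²EI / L_e² = π² × 29900×10³ × 13.39 / 177.8² = 1.249×10^5 lb

P_cr ≈ 125 kip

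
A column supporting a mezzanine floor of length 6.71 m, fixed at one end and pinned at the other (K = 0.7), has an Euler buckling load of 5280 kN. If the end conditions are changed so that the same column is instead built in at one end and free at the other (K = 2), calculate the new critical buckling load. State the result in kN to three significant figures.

P_cr ∝ 1/K², so P_cr,new = P_cr,old × (K_old/K_new)² = 5280 × (0.7/2)²
= 5280 × 0.1225 = 647 kN

P_cr ≈ 647 kN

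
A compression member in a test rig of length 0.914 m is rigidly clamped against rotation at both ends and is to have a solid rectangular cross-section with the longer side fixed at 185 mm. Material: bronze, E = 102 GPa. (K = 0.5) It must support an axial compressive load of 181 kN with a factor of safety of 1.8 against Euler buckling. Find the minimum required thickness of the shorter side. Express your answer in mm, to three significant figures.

Required P_cr = n·P = 1.8 × 181 = 325.8 kN
L_e = K·L = 0.5 × 0.914 = 0.4570 m
Required I = P_cr·L_e²/(π²E) = 3.258×10^5 × 0.4570² / (π² × 1.02×10^11) = 6.759×10^-8 m⁴
I_req = 6.759×10^4 mm⁴
Rectangle, weak axis: I_min = h·b³/12 with h = 185 mm fixed  ⇒  b = (12I/h)^(1/3) = 16.4 mm

b ≈ 16.4 mm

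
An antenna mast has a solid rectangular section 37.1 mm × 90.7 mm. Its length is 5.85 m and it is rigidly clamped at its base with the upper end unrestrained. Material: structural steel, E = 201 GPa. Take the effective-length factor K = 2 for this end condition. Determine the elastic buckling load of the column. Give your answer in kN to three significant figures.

Buckling occurs about the weak axis: I_min = h·b³/12 with b = 37.1 mm (the shorter side).
I_min = 90.7×37.1³/12 = 3.860×10^5 mm⁴
I = 3.860×10^5 mm⁴ = 3.860×10^-7 m⁴
Effective length L_e = K·L = 2 × 5.85 = 11.70 m
P_cr = π²EI / L_e² = π² × 201×10⁹ × 3.860×10^-7 / 11.70² = 5.593×10^3 N

P_cr ≈ 5.59 kN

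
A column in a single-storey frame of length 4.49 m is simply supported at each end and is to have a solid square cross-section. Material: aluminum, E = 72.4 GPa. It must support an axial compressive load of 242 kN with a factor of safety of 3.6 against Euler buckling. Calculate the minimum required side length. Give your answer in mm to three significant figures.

a ≈ 131 mm

Required P_cr = n·P = 3.6 × 242 = 871.2 kN
L_e = K·L = 1 × 4.49 = 4.490 m
Required I = P_cr·L_e²/(π²E) = 8.712×10^5 × 4.490² / (π² × 7.24×10^10) = 2.458×10^-5 m⁴
I_req = 2.458×10^7 mm⁴
Solid square: I = a⁴/12  ⇒  a = (12I)^(1/4) = (12×2.458×10^7)^(1/4) = 131 mm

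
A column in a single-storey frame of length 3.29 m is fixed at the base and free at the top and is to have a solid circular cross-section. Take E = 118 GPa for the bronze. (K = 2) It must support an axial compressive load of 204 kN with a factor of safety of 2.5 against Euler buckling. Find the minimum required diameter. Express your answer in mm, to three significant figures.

Required P_cr = n·P = 2.5 × 204 = 510.0 kN
L_e = K·L = 2 × 3.29 = 6.580 m
Required I = P_cr·L_e²/(π²E) = 5.100×10^5 × 6.580² / (π² × 1.18×10^11) = 1.896×10^-5 m⁴
I_req = 1.896×10^7 mm⁴
Solid circle: I = πd⁴/64  ⇒  d = (64I/π)^(1/4) = (64×1.896×10^7/π)^(1/4) = 140 mm

d ≈ 140 mm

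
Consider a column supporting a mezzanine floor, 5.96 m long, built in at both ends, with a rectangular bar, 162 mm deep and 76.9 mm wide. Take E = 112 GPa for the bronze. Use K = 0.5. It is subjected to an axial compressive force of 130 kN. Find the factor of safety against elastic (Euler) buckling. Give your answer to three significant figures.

n ≈ 5.88

Buckling occurs about the weak axis: I_min = h·b³/12 with b = 76.9 mm (the shorter side).
I_min = 162×76.9³/12 = 6.139×10^6 mm⁴
I = 6.139×10^6 mm⁴ = 6.139×10^-6 m⁴
Effective length L_e = K·L = 0.5 × 5.96 = 2.980 m
P_cr = π²EI / L_e² = π² × 112×10⁹ × 6.139×10^-6 / 2.980² = 7.642×10^5 N
Factor of safety n = P_cr / P = 764.18 / 130 = 5.88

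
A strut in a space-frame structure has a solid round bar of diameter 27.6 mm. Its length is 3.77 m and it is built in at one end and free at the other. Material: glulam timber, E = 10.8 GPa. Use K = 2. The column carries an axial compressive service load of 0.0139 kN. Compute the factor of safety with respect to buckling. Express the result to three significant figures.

I = πd⁴/64 = π×27.6⁴/64 = 2.848×10^4 mm⁴
I = 2.848×10^4 mm⁴ = 2.848×10^-8 m⁴
Effective length L_e = K·L = 2 × 3.77 = 7.540 m
P_cr = π²EI / L_e² = π² × 10.8×10⁹ × 2.848×10^-8 / 7.540² = 53.41 N
Factor of safety n = P_cr / P = 0.053406 / 0.0139 = 3.84

n ≈ 3.84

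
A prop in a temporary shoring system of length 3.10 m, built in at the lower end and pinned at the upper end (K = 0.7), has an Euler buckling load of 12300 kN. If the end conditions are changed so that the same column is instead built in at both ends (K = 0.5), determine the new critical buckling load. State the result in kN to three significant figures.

P_cr ∝ 1/K², so P_cr,new = P_cr,old × (K_old/K_new)² = 12300 × (0.7/0.5)²
= 12300 × 1.960 = 24100 kN

P_cr ≈ 24100 kN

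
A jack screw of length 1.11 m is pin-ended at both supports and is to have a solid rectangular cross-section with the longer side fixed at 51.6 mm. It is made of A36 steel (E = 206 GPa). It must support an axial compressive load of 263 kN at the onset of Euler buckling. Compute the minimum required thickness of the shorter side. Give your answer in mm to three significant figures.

L_e = K·L = 1 × 1.11 = 1.110 m
Required I = P_cr·L_e²/(π²E) = 2.630×10^5 × 1.110² / (π² × 2.06×10^11) = 1.594×10^-7 m⁴
I_req = 1.594×10^5 mm⁴
Rectangle, weak axis: I_min = h·b³/12 with h = 51.6 mm fixed  ⇒  b = (12I/h)^(1/3) = 33.3 mm

b ≈ 33.3 mm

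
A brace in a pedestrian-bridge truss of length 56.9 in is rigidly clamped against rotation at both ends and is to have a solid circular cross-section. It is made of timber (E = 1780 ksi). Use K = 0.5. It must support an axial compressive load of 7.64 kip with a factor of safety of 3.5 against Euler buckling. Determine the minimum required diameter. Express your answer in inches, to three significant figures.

d ≈ 2.24 in

Required P_cr = n·P = 3.5 × 7.64 = 26.74 kip
L_e = K·L = 0.5 × 56.9 = 28.45 in
Required I = P_cr·L_e²/(π²E) = 2.674×10^4 × 28.45² / (π² × 1.78×10^6) = 1.232 in⁴
Solid circle: I = πd⁴/64  ⇒  d = (64I/π)^(1/4) = (64×1.232/π)^(1/4) = 2.24 in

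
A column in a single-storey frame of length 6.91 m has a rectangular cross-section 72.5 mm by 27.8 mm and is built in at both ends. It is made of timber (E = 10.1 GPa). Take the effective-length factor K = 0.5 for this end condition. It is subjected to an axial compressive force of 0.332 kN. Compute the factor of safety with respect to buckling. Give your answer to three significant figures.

n ≈ 3.26

Buckling occurs about the weak axis: I_min = h·b³/12 with b = 27.8 mm (the shorter side).
I_min = 72.5×27.8³/12 = 1.298×10^5 mm⁴
I = 1.298×10^5 mm⁴ = 1.298×10^-7 m⁴
Effective length L_e = K·L = 0.5 × 6.91 = 3.455 m
P_cr = π²EI / L_e² = π² × 10.1×10⁹ × 1.298×10^-7 / 3.455² = 1.084×10^3 N
Factor of safety n = P_cr / P = 1.0840 / 0.332 = 3.26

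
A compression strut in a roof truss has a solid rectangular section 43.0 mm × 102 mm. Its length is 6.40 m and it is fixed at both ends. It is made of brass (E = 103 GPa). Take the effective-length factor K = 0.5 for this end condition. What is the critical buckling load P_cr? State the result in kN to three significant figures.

Buckling occurs about the weak axis: I_min = h·b³/12 with b = 43.0 mm (the shorter side).
I_min = 102×43.0³/12 = 6.758×10^5 mm⁴
I = 6.758×10^5 mm⁴ = 6.758×10^-7 m⁴
Effective length L_e = K·L = 0.5 × 6.40 = 3.200 m
P_cr = π²EI / L_e² = π² × 103×10⁹ × 6.758×10^-7 / 3.200² = 6.709×10^4 N

P_cr ≈ 67.1 kN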